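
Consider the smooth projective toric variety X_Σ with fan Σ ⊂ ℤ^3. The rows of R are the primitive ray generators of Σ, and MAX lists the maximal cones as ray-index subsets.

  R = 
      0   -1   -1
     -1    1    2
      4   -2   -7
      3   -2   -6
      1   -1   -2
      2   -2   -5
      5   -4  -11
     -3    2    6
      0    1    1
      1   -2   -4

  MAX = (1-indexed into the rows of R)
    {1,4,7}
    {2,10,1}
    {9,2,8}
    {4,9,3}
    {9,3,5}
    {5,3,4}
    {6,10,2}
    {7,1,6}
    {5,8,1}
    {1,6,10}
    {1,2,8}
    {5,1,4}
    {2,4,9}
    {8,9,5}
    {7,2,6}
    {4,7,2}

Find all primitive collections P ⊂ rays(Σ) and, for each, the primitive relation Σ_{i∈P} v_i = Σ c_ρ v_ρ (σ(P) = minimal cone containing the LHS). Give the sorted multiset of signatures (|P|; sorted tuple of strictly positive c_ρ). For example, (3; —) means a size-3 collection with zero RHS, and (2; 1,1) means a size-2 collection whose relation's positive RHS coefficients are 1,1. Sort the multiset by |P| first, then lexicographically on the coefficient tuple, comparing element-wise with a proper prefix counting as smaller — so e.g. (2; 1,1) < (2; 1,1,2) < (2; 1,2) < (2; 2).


|primitive collections| = 25. Relations:

  P={1,9}:  v_{1} + v_{9} = 0  ⇒ sig = (2; —)
  P={2,5}:  v_{2} + v_{5} = 0  ⇒ sig = (2; —)
  P={4,8}:  v_{4} + v_{8} = 0  ⇒ sig = (2; —)
  P={3,10}:  v_{3} + v_{10} = v_{7}  ⇒ sig = (2; 1)
  P={4,6}:  v_{4} + v_{6} = v_{7}  ⇒ sig = (2; 1)
  P={7,8}:  v_{7} + v_{8} = v_{6}  ⇒ sig = (2; 1)
  P={1,3}:  v_{1} + v_{3} = v_{4} + v_{5}  ⇒ sig = (2; 1,1)
  P={2,3}:  v_{2} + v_{3} = v_{4} + v_{9}  ⇒ sig = (2; 1,1)
  P={3,8}:  v_{3} + v_{8} = v_{5} + v_{9}  ⇒ sig = (2; 1,1)
  P={5,6}:  v_{5} + v_{6} = v_{1} + v_{4}  ⇒ sig = (2; 1,1)
  P={5,10}:  v_{5} + v_{10} = v_{1} + v_{6}  ⇒ sig = (2; 1,1)
  P={6,8}:  v_{6} + v_{8} = v_{1} + v_{2}  ⇒ sig = (2; 1,1)
  P={6,9}:  v_{6} + v_{9} = v_{2} + v_{4}  ⇒ sig = (2; 1,1)
  P={9,10}:  v_{9} + v_{10} = v_{2} + v_{6}  ⇒ sig = (2; 1,1)
  P={5,7}:  v_{5} + v_{7} = v_{1} + 2·v_{4}  ⇒ sig = (2; 1,2)
  P={7,9}:  v_{7} + v_{9} = v_{2} + 2·v_{4}  ⇒ sig = (2; 1,2)
  P={3,6}:  v_{3} + v_{6} = 2·v_{4}  ⇒ sig = (2; 2)
  P={4,10}:  v_{4} + v_{10} = 2·v_{6}  ⇒ sig = (2; 2)
  P={8,10}:  v_{8} + v_{10} = 2·v_{1} + 2·v_{2}  ⇒ sig = (2; 2,2)
  P={3,7}:  v_{3} + v_{7} = 3·v_{4}  ⇒ sig = (2; 3)
  P={7,10}:  v_{7} + v_{10} = 3·v_{6}  ⇒ sig = (2; 3)
  P={1,2,4}:  v_{1} + v_{2} + v_{4} = v_{6}  ⇒ sig = (3; 1)
  P={1,2,6}:  v_{1} + v_{2} + v_{6} = v_{10}  ⇒ sig = (3; 1)
  P={4,5,9}:  v_{4} + v_{5} + v_{9} = v_{3}  ⇒ sig = (3; 1)
  P={1,2,7}:  v_{1} + v_{2} + v_{7} = 2·v_{6}  ⇒ sig = (3; 2)

Sorted signature multiset PRS(X):
{ (2; —) ×3,  (2; 1) ×3,  (2; 1,1) ×8,  (2; 1,2) ×2,  (2; 2) ×2,  (2; 2,2),  (2; 3) ×2,  (3; 1) ×3,  (3; 2) }


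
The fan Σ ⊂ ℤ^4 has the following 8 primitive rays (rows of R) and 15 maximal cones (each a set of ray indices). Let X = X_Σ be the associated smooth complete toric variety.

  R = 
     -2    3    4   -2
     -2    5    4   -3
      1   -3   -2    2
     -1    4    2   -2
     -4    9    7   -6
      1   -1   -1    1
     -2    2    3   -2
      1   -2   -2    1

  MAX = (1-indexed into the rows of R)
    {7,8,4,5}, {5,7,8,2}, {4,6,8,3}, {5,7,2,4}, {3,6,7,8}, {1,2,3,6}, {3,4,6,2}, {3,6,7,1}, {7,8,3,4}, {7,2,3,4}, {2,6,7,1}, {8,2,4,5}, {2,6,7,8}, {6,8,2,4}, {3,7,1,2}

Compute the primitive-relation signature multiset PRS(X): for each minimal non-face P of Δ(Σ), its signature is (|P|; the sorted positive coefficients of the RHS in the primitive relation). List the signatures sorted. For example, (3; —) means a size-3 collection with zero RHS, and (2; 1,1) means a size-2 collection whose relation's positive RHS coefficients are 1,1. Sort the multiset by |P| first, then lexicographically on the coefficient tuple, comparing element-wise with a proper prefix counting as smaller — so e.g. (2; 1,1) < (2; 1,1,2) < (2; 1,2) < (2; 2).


9 minimal non-faces of Δ(Σ) (on 8 rays):

  P={1,8}:  v_{1} + v_{8} = v_{6} + v_{7}  ⟹  sig = (2; 1,1)
  P={3,5}:  v_{3} + v_{5} = v_{4} + v_{7}  ⟹  sig = (2; 1,1)
  P={1,4}:  v_{1} + v_{4} = 2·v_{2} + v_{3}  ⟹  sig = (2; 1,2)
  P={1,5}:  v_{1} + v_{5} = 2·v_{2} + v_{7}  ⟹  sig = (2; 1,2)
  P={5,6}:  v_{5} + v_{6} = 2·v_{2} + v_{8}  ⟹  sig = (2; 1,2)
  P={2,3,8}:  v_{2} + v_{3} + v_{8} = 0  ⟹  sig = (3; —)
  P={4,6,7}:  v_{4} + v_{6} + v_{7} = v_{2}  ⟹  sig = (3; 1)
  P={2,3,6,7}:  v_{2} + v_{3} + v_{6} + v_{7} = v_{1}  ⟹  sig = (4; 1)
  P={2,4,7,8}:  v_{2} + v_{4} + v_{7} + v_{8} = v_{5}  ⟹  sig = (4; 1)

Hence PRS(X_Σ) =
    (2; 1,1)
    (2; 1,1)
    (2; 1,2)
    (2; 1,2)
    (2; 1,2)
    (3; —)
    (3; 1)
    (4; 1)
    (4; 1)


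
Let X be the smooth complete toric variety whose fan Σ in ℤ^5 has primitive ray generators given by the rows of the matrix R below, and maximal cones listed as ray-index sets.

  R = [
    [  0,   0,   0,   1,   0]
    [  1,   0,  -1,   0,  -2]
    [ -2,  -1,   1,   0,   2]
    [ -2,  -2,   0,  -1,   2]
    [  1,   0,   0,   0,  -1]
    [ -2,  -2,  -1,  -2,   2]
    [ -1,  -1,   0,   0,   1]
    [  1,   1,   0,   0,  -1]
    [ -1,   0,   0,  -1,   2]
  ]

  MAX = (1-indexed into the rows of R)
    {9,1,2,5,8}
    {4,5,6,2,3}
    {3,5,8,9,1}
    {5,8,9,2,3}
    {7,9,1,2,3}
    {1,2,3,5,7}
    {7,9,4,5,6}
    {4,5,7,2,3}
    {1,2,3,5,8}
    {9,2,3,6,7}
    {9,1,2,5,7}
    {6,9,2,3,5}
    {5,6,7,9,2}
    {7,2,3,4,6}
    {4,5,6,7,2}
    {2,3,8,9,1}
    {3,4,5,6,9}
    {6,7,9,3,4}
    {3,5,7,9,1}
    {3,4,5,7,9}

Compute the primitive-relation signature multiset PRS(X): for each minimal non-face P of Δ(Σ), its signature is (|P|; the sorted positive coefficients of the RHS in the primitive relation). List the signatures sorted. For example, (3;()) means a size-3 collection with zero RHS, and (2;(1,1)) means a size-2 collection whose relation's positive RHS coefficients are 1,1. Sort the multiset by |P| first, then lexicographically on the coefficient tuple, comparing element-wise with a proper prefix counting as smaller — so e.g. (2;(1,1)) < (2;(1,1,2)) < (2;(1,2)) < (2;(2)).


9 minimal non-faces of Δ(Σ) (on 9 rays):

  {7,8}:  v_{7} + v_{8} = 0  →  sig = (2;())
  {4,8}:  v_{4} + v_{8} = v_{2} + v_{3} + v_{5} + v_{9}  →  sig = (2;(1,1,1,1))
  {1,6}:  v_{1} + v_{6} = v_{2} + 2·v_{7} + v_{9}  →  sig = (2;(1,1,2))
  {6,8}:  v_{6} + v_{8} = 2·v_{2} + v_{3} + v_{5} + 2·v_{9}  →  sig = (2;(1,1,2,2))
  {1,4}:  v_{1} + v_{4} = 2·v_{7}  →  sig = (2;(2))
  {2,4,9}:  v_{2} + v_{4} + v_{9} = v_{6}  →  sig = (3;(1))
  {3,5,6,7}:  v_{3} + v_{5} + v_{6} + v_{7} = 2·v_{4}  →  sig = (4;(2))
  {1,2,3,5,9}:  v_{1} + v_{2} + v_{3} + v_{5} + v_{9} = v_{7}  →  sig = (5;(1))
  {2,3,5,7,9}:  v_{2} + v_{3} + v_{5} + v_{7} + v_{9} = v_{4}  →  sig = (5;(1))

Sorted signature multiset PRS(X):
    (2;())
    (2;(1,1,1,1))
    (2;(1,1,2))
    (2;(1,1,2,2))
    (2;(2))
    (3;(1))
    (4;(2))
    (5;(1))
    (5;(1))


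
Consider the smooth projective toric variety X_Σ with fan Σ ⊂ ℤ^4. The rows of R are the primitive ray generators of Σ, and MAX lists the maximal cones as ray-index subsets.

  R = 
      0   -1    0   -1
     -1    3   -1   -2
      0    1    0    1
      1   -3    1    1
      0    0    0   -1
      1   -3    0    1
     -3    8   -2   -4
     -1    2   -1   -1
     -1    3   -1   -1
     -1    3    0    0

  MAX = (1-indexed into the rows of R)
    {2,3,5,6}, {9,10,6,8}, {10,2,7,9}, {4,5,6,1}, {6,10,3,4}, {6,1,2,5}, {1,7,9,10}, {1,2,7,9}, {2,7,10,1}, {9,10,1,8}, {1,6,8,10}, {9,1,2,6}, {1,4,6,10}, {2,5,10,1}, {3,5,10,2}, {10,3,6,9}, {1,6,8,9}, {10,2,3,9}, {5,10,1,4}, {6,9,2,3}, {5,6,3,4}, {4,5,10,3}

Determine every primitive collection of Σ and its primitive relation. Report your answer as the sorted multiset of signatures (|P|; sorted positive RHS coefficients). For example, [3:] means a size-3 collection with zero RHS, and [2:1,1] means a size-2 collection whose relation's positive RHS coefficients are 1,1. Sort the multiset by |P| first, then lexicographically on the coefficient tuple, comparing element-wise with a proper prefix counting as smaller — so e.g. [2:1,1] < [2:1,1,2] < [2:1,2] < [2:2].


17 collections generate NE(X_Σ); each relation:

  P={1,3}:  v_{1} + v_{3} = 0 — sig = [2:]
  P={4,9}:  v_{4} + v_{9} = 0 — sig = [2:]
  P={2,4}:  v_{2} + v_{4} = v_{5} — sig = [2:1]
  P={5,9}:  v_{5} + v_{9} = v_{2} — sig = [2:1]
  P={5,8}:  v_{5} + v_{8} = v_{1} + v_{9} — sig = [2:1,1]
  P={3,7}:  v_{3} + v_{7} = v_{2} + v_{9} + v_{10} — sig = [2:1,1,1]
  P={3,8}:  v_{3} + v_{8} = v_{6} + v_{9} + v_{10} — sig = [2:1,1,1]
  P={4,7}:  v_{4} + v_{7} = v_{1} + v_{2} + v_{10} — sig = [2:1,1,1]
  P={4,8}:  v_{4} + v_{8} = v_{1} + v_{6} + v_{10} — sig = [2:1,1,1]
  P={5,7}:  v_{5} + v_{7} = v_{1} + 2·v_{2} + v_{10} — sig = [2:1,1,2]
  P={2,8}:  v_{2} + v_{8} = v_{1} + 2·v_{9} — sig = [2:1,2]
  P={6,7}:  v_{6} + v_{7} = v_{1} + 2·v_{9} — sig = [2:1,2]
  P={7,8}:  v_{7} + v_{8} = 2·v_{1} + 3·v_{9} + v_{10} — sig = [2:1,2,3]
  P={5,6,10}:  v_{5} + v_{6} + v_{10} = 0 — sig = [3:]
  P={2,6,10}:  v_{2} + v_{6} + v_{10} = v_{9} — sig = [3:1]
  P={1,2,9,10}:  v_{1} + v_{2} + v_{9} + v_{10} = v_{7} — sig = [4:1]
  P={1,6,9,10}:  v_{1} + v_{6} + v_{9} + v_{10} = v_{8} — sig = [4:1]

Hence PRS(X_Σ) =
    |P|=2: 13 collections, coeffs (), (), (1), (1), (1,1), (1,1,1), (1,1,1), (1,1,1), (1,1,1), (1,1,2), (1,2), (1,2), (1,2,3)
    |P|=3: 2 collections, coeffs (), (1)
    |P|=4: 2 collections, coeffs (1), (1)


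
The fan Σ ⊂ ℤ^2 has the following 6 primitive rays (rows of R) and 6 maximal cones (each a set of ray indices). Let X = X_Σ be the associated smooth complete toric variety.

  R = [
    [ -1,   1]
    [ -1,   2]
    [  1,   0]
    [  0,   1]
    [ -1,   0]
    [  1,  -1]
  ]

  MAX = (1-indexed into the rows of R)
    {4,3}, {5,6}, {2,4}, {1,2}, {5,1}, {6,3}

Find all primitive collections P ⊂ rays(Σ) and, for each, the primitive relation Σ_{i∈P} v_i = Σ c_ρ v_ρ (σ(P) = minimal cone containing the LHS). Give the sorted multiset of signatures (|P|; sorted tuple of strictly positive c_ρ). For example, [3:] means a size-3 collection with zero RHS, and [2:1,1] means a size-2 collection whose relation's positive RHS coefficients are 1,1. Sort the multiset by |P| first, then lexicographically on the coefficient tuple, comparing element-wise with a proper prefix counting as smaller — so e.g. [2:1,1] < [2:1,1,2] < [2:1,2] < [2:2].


Primitive collections (9):

  {1,6}:  v_{1} + v_{6} = 0 — sig = [2:]
  {3,5}:  v_{3} + v_{5} = 0 — sig = [2:]
  {1,3}:  v_{1} + v_{3} = v_{4} — sig = [2:1]
  {1,4}:  v_{1} + v_{4} = v_{2} — sig = [2:1]
  {2,6}:  v_{2} + v_{6} = v_{4} — sig = [2:1]
  {4,5}:  v_{4} + v_{5} = v_{1} — sig = [2:1]
  {4,6}:  v_{4} + v_{6} = v_{3} — sig = [2:1]
  {2,3}:  v_{2} + v_{3} = 2·v_{4} — sig = [2:2]
  {2,5}:  v_{2} + v_{5} = 2·v_{1} — sig = [2:2]

Signatures (|P|; sorted positive RHS coefficients), sorted:
{ [2:] ×2,  [2:1] ×5,  [2:2] ×2 }


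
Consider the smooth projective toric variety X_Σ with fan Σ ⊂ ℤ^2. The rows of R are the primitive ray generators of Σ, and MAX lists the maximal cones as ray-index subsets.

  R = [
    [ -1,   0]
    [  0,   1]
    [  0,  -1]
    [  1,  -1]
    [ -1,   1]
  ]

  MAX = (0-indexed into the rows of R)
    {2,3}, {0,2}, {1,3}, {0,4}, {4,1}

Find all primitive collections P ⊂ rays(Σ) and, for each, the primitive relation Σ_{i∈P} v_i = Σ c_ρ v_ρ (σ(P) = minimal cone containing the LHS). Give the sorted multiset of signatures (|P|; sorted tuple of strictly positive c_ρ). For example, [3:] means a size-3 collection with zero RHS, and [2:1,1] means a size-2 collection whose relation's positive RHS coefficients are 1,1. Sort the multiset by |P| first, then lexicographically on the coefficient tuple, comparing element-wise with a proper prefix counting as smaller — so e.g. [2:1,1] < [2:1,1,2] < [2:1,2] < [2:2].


5 minimal non-faces of Δ(Σ) (on 5 rays):

  P = {1,2}:  v_{1} + v_{2} = 0  →  sig = [2:]
  P = {3,4}:  v_{3} + v_{4} = 0  →  sig = [2:]
  P = {0,1}:  v_{0} + v_{1} = v_{4}  →  sig = [2:1]
  P = {0,3}:  v_{0} + v_{3} = v_{2}  →  sig = [2:1]
  P = {2,4}:  v_{2} + v_{4} = v_{0}  →  sig = [2:1]

Hence PRS(X_Σ) =
[[2:], [2:], [2:1], [2:1], [2:1]]


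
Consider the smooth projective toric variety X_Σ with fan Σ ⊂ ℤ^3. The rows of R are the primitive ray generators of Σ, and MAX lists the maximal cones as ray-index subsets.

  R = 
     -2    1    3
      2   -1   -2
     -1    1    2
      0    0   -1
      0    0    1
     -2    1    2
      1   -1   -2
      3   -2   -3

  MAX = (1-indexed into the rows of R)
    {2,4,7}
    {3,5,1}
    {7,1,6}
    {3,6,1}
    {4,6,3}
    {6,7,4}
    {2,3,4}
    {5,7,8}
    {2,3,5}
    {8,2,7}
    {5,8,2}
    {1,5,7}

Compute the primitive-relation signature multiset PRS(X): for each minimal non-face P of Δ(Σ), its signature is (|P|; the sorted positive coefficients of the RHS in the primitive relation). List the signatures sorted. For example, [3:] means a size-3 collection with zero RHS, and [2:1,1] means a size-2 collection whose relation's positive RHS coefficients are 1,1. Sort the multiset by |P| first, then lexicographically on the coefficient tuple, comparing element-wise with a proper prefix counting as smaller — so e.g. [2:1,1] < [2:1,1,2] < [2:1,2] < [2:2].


|primitive collections| = 11. Relations:

  P = {2,6}:  v_{2} + v_{6} = 0  ⟹  sig = [2:]
  P = {3,7}:  v_{3} + v_{7} = 0  ⟹  sig = [2:]
  P = {4,5}:  v_{4} + v_{5} = 0  ⟹  sig = [2:]
  P = {1,2}:  v_{1} + v_{2} = v_{5}  ⟹  sig = [2:1]
  P = {1,4}:  v_{1} + v_{4} = v_{6}  ⟹  sig = [2:1]
  P = {5,6}:  v_{5} + v_{6} = v_{1}  ⟹  sig = [2:1]
  P = {3,8}:  v_{3} + v_{8} = v_{2} + v_{5}  ⟹  sig = [2:1,1]
  P = {4,8}:  v_{4} + v_{8} = v_{2} + v_{7}  ⟹  sig = [2:1,1]
  P = {6,8}:  v_{6} + v_{8} = v_{5} + v_{7}  ⟹  sig = [2:1,1]
  P = {1,8}:  v_{1} + v_{8} = 2·v_{5} + v_{7}  ⟹  sig = [2:1,2]
  P = {2,5,7}:  v_{2} + v_{5} + v_{7} = v_{8}  ⟹  sig = [3:1]

Signatures (|P|; sorted positive RHS coefficients), sorted:
    |P|=2: 10 collections, coeffs (), (), (), (1), (1), (1), (1,1), (1,1), (1,1), (1,2)
    |P|=3: 1 collection, coeffs (1)


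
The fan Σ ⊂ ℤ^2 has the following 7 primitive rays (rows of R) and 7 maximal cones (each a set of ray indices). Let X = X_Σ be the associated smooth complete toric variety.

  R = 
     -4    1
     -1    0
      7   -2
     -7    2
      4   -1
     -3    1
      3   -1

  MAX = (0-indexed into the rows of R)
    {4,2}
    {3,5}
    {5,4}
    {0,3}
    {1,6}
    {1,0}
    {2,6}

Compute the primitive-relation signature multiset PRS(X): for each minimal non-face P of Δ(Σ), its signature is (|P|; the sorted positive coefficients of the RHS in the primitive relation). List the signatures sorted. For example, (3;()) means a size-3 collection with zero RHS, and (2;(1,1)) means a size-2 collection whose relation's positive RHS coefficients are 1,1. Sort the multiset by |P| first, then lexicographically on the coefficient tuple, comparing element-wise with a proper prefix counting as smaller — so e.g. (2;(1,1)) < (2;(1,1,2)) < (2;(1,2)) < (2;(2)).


Σ has 14 primitive collections:

  P = {0,4}:  v_{0} + v_{4} = 0  so sig = (2;())
  P = {2,3}:  v_{2} + v_{3} = 0  so sig = (2;())
  P = {5,6}:  v_{5} + v_{6} = 0  so sig = (2;())
  P = {0,2}:  v_{0} + v_{2} = v_{6}  so sig = (2;(1))
  P = {0,5}:  v_{0} + v_{5} = v_{3}  so sig = (2;(1))
  P = {0,6}:  v_{0} + v_{6} = v_{1}  so sig = (2;(1))
  P = {1,4}:  v_{1} + v_{4} = v_{6}  so sig = (2;(1))
  P = {1,5}:  v_{1} + v_{5} = v_{0}  so sig = (2;(1))
  P = {2,5}:  v_{2} + v_{5} = v_{4}  so sig = (2;(1))
  P = {3,4}:  v_{3} + v_{4} = v_{5}  so sig = (2;(1))
  P = {3,6}:  v_{3} + v_{6} = v_{0}  so sig = (2;(1))
  P = {4,6}:  v_{4} + v_{6} = v_{2}  so sig = (2;(1))
  P = {1,2}:  v_{1} + v_{2} = 2·v_{6}  so sig = (2;(2))
  P = {1,3}:  v_{1} + v_{3} = 2·v_{0}  so sig = (2;(2))

Signatures (|P|; sorted positive RHS coefficients), sorted:
    |P|=2: 14 collections, coeffs (), (), (), (1), (1), (1), (1), (1), (1), (1), (1), (1), (2), (2)


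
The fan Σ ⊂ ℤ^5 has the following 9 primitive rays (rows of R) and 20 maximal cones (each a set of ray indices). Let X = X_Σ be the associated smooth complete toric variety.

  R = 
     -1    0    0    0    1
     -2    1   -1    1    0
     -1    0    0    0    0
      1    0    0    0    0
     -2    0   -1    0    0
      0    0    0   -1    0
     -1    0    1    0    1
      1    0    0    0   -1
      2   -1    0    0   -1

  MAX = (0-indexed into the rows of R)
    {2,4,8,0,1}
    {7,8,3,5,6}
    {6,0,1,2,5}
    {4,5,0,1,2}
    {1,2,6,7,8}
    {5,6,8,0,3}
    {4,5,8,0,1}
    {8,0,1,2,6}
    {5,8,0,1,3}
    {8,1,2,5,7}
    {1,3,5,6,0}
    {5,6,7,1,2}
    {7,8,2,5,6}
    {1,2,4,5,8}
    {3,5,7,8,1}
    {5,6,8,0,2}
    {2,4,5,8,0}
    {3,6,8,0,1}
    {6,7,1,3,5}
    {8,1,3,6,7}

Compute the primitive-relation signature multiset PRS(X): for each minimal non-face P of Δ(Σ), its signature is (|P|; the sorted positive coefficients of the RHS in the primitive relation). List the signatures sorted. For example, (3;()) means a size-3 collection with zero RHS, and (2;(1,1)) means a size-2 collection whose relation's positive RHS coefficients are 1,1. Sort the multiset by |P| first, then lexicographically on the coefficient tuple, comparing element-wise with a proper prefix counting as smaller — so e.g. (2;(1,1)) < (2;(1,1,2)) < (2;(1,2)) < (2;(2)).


Σ has 7 primitive collections:

  {0,7}:  v_{0} + v_{7} = 0 ; sig = (2;())
  {2,3}:  v_{2} + v_{3} = 0 ; sig = (2;())
  {3,4}:  v_{3} + v_{4} = v_{0} + v_{1} + v_{5} + v_{8} ; sig = (2;(1,1,1,1))
  {4,7}:  v_{4} + v_{7} = v_{1} + v_{2} + v_{5} + v_{8} ; sig = (2;(1,1,1,1))
  {4,6}:  v_{4} + v_{6} = v_{0} + 2·v_{2} ; sig = (2;(1,2))
  {1,5,6,8}:  v_{1} + v_{5} + v_{6} + v_{8} = v_{2} ; sig = (4;(1))
  {0,1,2,5,8}:  v_{0} + v_{1} + v_{2} + v_{5} + v_{8} = v_{4} ; sig = (5;(1))

Sorted signature multiset PRS(X):
    (2;())
    (2;())
    (2;(1,1,1,1))
    (2;(1,1,1,1))
    (2;(1,2))
    (4;(1))
    (5;(1))


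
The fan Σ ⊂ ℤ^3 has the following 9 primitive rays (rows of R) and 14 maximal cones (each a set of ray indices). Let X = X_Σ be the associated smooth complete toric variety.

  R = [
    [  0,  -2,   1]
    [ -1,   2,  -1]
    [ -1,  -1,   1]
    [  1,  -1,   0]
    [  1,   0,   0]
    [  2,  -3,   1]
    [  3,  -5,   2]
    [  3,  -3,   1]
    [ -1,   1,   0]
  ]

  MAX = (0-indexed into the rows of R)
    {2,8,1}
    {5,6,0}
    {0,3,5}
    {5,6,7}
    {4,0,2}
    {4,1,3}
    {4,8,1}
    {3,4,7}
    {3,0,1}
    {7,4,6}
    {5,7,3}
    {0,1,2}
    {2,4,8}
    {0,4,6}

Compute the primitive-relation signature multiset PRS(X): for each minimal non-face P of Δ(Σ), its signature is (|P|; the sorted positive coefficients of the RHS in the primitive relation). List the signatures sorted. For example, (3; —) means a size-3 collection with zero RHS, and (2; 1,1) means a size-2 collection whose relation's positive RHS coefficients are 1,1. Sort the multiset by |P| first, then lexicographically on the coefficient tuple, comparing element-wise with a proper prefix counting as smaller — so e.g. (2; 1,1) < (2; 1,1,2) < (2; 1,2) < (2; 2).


18 collections generate NE(X_Σ); each relation:

  • {3,8}:  v_{3} + v_{8} = 0 ; sig = (2; —)
  • {0,7}:  v_{0} + v_{7} = v_{6} ; sig = (2; 1)
  • {0,8}:  v_{0} + v_{8} = v_{2} ; sig = (2; 1)
  • {1,5}:  v_{1} + v_{5} = v_{3} ; sig = (2; 1)
  • {1,6}:  v_{1} + v_{6} = v_{5} ; sig = (2; 1)
  • {2,3}:  v_{2} + v_{3} = v_{0} ; sig = (2; 1)
  • {4,5}:  v_{4} + v_{5} = v_{7} ; sig = (2; 1)
  • {1,7}:  v_{1} + v_{7} = v_{3} + v_{4} ; sig = (2; 1,1)
  • {5,8}:  v_{5} + v_{8} = v_{0} + v_{4} ; sig = (2; 1,1)
  • {2,5}:  v_{2} + v_{5} = 2·v_{0} + v_{4} ; sig = (2; 1,2)
  • {7,8}:  v_{7} + v_{8} = v_{0} + 2·v_{4} ; sig = (2; 1,2)
  • {3,6}:  v_{3} + v_{6} = 2·v_{5} ; sig = (2; 2)
  • {2,7}:  v_{2} + v_{7} = 2·v_{0} + 2·v_{4} ; sig = (2; 2,2)
  • {6,8}:  v_{6} + v_{8} = 2·v_{0} + 2·v_{4} ; sig = (2; 2,2)
  • {2,6}:  v_{2} + v_{6} = 3·v_{0} + 2·v_{4} ; sig = (2; 2,3)
  • {0,1,4}:  v_{0} + v_{1} + v_{4} = 0 ; sig = (3; —)
  • {0,3,4}:  v_{0} + v_{3} + v_{4} = v_{5} ; sig = (3; 1)
  • {1,2,4}:  v_{1} + v_{2} + v_{4} = v_{8} ; sig = (3; 1)

Signatures (|P|; sorted positive RHS coefficients), sorted:
    (2; —)
    (2; 1)
    (2; 1)
    (2; 1)
    (2; 1)
    (2; 1)
    (2; 1)
    (2; 1,1)
    (2; 1,1)
    (2; 1,2)
    (2; 1,2)
    (2; 2)
    (2; 2,2)
    (2; 2,2)
    (2; 2,3)
    (3; —)
    (3; 1)
    (3; 1)


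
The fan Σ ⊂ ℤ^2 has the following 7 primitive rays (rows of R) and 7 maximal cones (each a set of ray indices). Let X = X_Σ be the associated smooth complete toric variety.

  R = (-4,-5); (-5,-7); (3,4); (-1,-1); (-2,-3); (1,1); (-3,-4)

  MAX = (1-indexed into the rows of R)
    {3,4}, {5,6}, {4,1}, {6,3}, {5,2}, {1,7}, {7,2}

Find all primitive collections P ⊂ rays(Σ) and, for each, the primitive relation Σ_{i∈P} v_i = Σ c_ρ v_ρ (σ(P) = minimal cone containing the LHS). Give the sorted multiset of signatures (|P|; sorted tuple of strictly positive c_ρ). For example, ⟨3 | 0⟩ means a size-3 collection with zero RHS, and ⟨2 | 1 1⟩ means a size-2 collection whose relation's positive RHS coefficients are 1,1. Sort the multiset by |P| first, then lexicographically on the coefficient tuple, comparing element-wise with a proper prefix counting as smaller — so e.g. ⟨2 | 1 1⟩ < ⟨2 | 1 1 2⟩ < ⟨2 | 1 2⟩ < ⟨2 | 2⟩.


Δ(Σ) — 7 vertices, 14 min non-faces:

  P = {3,7}:  v_{3} + v_{7} = 0 — sig = ⟨2 | 0⟩
  P = {4,6}:  v_{4} + v_{6} = 0 — sig = ⟨2 | 0⟩
  P = {1,3}:  v_{1} + v_{3} = v_{4} — sig = ⟨2 | 1⟩
  P = {1,6}:  v_{1} + v_{6} = v_{7} — sig = ⟨2 | 1⟩
  P = {2,3}:  v_{2} + v_{3} = v_{5} — sig = ⟨2 | 1⟩
  P = {3,5}:  v_{3} + v_{5} = v_{6} — sig = ⟨2 | 1⟩
  P = {4,5}:  v_{4} + v_{5} = v_{7} — sig = ⟨2 | 1⟩
  P = {4,7}:  v_{4} + v_{7} = v_{1} — sig = ⟨2 | 1⟩
  P = {5,7}:  v_{5} + v_{7} = v_{2} — sig = ⟨2 | 1⟩
  P = {6,7}:  v_{6} + v_{7} = v_{5} — sig = ⟨2 | 1⟩
  P = {1,5}:  v_{1} + v_{5} = 2·v_{7} — sig = ⟨2 | 2⟩
  P = {2,4}:  v_{2} + v_{4} = 2·v_{7} — sig = ⟨2 | 2⟩
  P = {2,6}:  v_{2} + v_{6} = 2·v_{5} — sig = ⟨2 | 2⟩
  P = {1,2}:  v_{1} + v_{2} = 3·v_{7} — sig = ⟨2 | 3⟩

Signatures (|P|; sorted positive RHS coefficients), sorted:
[⟨2 | 0⟩, ⟨2 | 0⟩, ⟨2 | 1⟩, ⟨2 | 1⟩, ⟨2 | 1⟩, ⟨2 | 1⟩, ⟨2 | 1⟩, ⟨2 | 1⟩, ⟨2 | 1⟩, ⟨2 | 1⟩, ⟨2 | 2⟩, ⟨2 | 2⟩, ⟨2 | 2⟩, ⟨2 | 3⟩]


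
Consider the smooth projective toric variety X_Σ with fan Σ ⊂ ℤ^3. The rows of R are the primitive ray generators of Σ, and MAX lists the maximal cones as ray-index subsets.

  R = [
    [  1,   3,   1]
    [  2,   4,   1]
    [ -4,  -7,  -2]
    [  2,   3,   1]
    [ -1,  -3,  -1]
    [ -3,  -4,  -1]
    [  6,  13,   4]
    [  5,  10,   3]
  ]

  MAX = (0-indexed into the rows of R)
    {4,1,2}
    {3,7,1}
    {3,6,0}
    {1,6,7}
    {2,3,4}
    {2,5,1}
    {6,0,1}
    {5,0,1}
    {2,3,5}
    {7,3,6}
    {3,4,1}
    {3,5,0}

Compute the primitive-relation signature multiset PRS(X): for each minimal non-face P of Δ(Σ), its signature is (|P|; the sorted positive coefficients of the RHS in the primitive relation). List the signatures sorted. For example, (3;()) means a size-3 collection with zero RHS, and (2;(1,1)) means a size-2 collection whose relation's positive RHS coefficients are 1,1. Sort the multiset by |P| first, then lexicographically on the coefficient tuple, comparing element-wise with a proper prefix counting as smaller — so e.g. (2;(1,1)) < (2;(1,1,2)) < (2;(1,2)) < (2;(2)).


14 minimal non-faces of Δ(Σ) (on 8 rays):

  • {0,4}:  v_{0} + v_{4} = 0  ⇒ sig = (2;())
  • {0,2}:  v_{0} + v_{2} = v_{5}  ⇒ sig = (2;(1))
  • {0,7}:  v_{0} + v_{7} = v_{6}  ⇒ sig = (2;(1))
  • {2,7}:  v_{2} + v_{7} = v_{0}  ⇒ sig = (2;(1))
  • {4,5}:  v_{4} + v_{5} = v_{2}  ⇒ sig = (2;(1))
  • {4,6}:  v_{4} + v_{6} = v_{7}  ⇒ sig = (2;(1))
  • {4,7}:  v_{4} + v_{7} = v_{1} + v_{3}  ⇒ sig = (2;(1,1))
  • {2,6}:  v_{2} + v_{6} = 2·v_{0}  ⇒ sig = (2;(2))
  • {5,7}:  v_{5} + v_{7} = 2·v_{0}  ⇒ sig = (2;(2))
  • {5,6}:  v_{5} + v_{6} = 3·v_{0}  ⇒ sig = (2;(3))
  • {1,2,3}:  v_{1} + v_{2} + v_{3} = 0  ⇒ sig = (3;())
  • {0,1,3}:  v_{0} + v_{1} + v_{3} = v_{7}  ⇒ sig = (3;(1))
  • {1,3,5}:  v_{1} + v_{3} + v_{5} = v_{0}  ⇒ sig = (3;(1))
  • {1,3,6}:  v_{1} + v_{3} + v_{6} = 2·v_{7}  ⇒ sig = (3;(2))

so the primitive-relation signature multiset is
{ (2;()),  (2;(1)) ×5,  (2;(1,1)),  (2;(2)) ×2,  (2;(3)),  (3;()),  (3;(1)) ×2,  (3;(2)) }


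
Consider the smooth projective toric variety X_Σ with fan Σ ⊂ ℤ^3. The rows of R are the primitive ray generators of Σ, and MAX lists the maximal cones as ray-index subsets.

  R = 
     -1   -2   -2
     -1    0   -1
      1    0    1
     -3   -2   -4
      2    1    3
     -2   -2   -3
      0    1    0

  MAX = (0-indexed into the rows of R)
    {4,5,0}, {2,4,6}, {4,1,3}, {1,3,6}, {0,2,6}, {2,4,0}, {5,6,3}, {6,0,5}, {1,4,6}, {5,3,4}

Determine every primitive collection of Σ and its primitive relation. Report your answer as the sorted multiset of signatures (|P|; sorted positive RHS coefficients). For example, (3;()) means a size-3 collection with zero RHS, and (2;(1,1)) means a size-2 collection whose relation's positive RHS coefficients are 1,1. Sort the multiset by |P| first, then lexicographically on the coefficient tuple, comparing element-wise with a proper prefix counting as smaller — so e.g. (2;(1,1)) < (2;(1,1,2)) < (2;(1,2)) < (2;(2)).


Σ has 9 primitive collections:

  P = {1,2}:  v_{1} + v_{2} = 0  →  sig = (2;())
  P = {0,1}:  v_{0} + v_{1} = v_{5}  →  sig = (2;(1))
  P = {1,5}:  v_{1} + v_{5} = v_{3}  →  sig = (2;(1))
  P = {2,3}:  v_{2} + v_{3} = v_{5}  →  sig = (2;(1))
  P = {2,5}:  v_{2} + v_{5} = v_{0}  →  sig = (2;(1))
  P = {0,3}:  v_{0} + v_{3} = 2·v_{5}  →  sig = (2;(2))
  P = {4,5,6}:  v_{4} + v_{5} + v_{6} = 0  →  sig = (3;())
  P = {0,4,6}:  v_{0} + v_{4} + v_{6} = v_{2}  →  sig = (3;(1))
  P = {3,4,6}:  v_{3} + v_{4} + v_{6} = v_{1}  →  sig = (3;(1))

Signatures (|P|; sorted positive RHS coefficients), sorted:
[(2;()), (2;(1)), (2;(1)), (2;(1)), (2;(1)), (2;(2)), (3;()), (3;(1)), (3;(1))]


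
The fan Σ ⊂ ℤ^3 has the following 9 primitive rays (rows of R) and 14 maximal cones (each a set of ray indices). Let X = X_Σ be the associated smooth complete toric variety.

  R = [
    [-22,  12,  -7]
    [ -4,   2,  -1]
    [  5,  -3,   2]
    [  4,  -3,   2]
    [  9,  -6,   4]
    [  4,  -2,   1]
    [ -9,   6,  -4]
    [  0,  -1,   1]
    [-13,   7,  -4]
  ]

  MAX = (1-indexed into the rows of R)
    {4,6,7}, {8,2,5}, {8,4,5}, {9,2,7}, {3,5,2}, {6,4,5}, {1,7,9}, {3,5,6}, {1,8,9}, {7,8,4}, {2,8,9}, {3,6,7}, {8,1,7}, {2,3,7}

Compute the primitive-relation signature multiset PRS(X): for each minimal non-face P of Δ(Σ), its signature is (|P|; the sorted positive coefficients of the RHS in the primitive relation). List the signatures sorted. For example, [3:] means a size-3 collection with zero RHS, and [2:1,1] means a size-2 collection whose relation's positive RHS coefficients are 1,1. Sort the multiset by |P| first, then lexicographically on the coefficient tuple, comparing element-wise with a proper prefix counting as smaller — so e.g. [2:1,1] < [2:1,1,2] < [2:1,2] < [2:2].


Minimal non-faces — 17 found among 9 rays, 14 max cones:

  P = {2,6}:  v_{2} + v_{6} = 0  ⟹  sig = [2:]
  P = {5,7}:  v_{5} + v_{7} = 0  ⟹  sig = [2:]
  P = {2,4}:  v_{2} + v_{4} = v_{8}  ⟹  sig = [2:1]
  P = {3,4}:  v_{3} + v_{4} = v_{5}  ⟹  sig = [2:1]
  P = {6,8}:  v_{6} + v_{8} = v_{4}  ⟹  sig = [2:1]
  P = {1,3}:  v_{1} + v_{3} = v_{2} + v_{9}  ⟹  sig = [2:1,1]
  P = {1,5}:  v_{1} + v_{5} = v_{8} + v_{9}  ⟹  sig = [2:1,1]
  P = {3,8}:  v_{3} + v_{8} = v_{2} + v_{5}  ⟹  sig = [2:1,1]
  P = {5,9}:  v_{5} + v_{9} = v_{2} + v_{8}  ⟹  sig = [2:1,1]
  P = {6,9}:  v_{6} + v_{9} = v_{7} + v_{8}  ⟹  sig = [2:1,1]
  P = {4,9}:  v_{4} + v_{9} = v_{7} + 2·v_{8}  ⟹  sig = [2:1,2]
  P = {1,2}:  v_{1} + v_{2} = 2·v_{9}  ⟹  sig = [2:2]
  P = {3,9}:  v_{3} + v_{9} = 2·v_{2}  ⟹  sig = [2:2]
  P = {1,6}:  v_{1} + v_{6} = 2·v_{7} + 2·v_{8}  ⟹  sig = [2:2,2]
  P = {1,4}:  v_{1} + v_{4} = 2·v_{7} + 3·v_{8}  ⟹  sig = [2:2,3]
  P = {2,7,8}:  v_{2} + v_{7} + v_{8} = v_{9}  ⟹  sig = [3:1]
  P = {7,8,9}:  v_{7} + v_{8} + v_{9} = v_{1}  ⟹  sig = [3:1]

Signatures (|P|; sorted positive RHS coefficients), sorted:
{ [2:] ×2,  [2:1] ×3,  [2:1,1] ×5,  [2:1,2],  [2:2] ×2,  [2:2,2],  [2:2,3],  [3:1] ×2 }


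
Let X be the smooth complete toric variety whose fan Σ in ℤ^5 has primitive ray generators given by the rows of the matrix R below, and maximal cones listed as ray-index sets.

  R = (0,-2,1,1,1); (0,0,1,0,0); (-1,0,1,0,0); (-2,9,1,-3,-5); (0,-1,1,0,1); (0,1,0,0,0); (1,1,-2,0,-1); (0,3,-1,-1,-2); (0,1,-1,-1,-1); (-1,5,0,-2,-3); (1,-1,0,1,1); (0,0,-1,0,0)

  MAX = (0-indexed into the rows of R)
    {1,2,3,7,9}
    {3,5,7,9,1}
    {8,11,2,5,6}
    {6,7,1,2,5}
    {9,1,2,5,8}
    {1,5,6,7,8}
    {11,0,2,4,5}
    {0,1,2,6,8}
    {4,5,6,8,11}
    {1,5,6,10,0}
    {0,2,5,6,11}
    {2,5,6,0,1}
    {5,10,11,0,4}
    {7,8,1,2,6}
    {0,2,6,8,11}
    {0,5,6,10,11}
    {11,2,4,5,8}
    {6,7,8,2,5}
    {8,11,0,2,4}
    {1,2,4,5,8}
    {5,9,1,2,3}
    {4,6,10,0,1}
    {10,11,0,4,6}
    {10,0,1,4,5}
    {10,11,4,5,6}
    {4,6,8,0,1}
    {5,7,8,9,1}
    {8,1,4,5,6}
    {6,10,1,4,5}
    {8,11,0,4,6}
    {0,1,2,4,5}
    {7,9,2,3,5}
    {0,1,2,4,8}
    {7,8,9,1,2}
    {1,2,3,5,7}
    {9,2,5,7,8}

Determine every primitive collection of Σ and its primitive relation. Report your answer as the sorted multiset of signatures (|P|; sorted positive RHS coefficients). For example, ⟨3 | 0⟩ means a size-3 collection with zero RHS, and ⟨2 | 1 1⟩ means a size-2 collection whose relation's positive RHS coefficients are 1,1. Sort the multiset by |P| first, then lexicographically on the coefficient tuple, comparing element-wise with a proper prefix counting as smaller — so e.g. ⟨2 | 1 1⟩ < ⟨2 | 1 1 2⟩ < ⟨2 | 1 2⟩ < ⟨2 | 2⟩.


Minimal non-faces — 24 found among 12 rays, 36 max cones:

  {1,11}:  v_{1} + v_{11} = 0  ⟹  sig = ⟨2 | 0⟩
  {2,10}:  v_{2} + v_{10} = v_{0} + v_{5}  ⟹  sig = ⟨2 | 1 1⟩
  {8,10}:  v_{8} + v_{10} = v_{4} + v_{6}  ⟹  sig = ⟨2 | 1 1⟩
  {0,7}:  v_{0} + v_{7} = v_{1} + v_{2} + v_{6}  ⟹  sig = ⟨2 | 1 1 1⟩
  {0,9}:  v_{0} + v_{9} = v_{1} + v_{2} + v_{7}  ⟹  sig = ⟨2 | 1 1 1⟩
  {4,7}:  v_{4} + v_{7} = v_{1} + v_{5} + v_{8}  ⟹  sig = ⟨2 | 1 1 1⟩
  {7,10}:  v_{7} + v_{10} = v_{1} + v_{5} + v_{6}  ⟹  sig = ⟨2 | 1 1 1⟩
  {9,10}:  v_{9} + v_{10} = v_{1} + v_{5} + v_{7}  ⟹  sig = ⟨2 | 1 1 1⟩
  {3,11}:  v_{3} + v_{11} = v_{2} + v_{5} + v_{7} + v_{9}  ⟹  sig = ⟨2 | 1 1 1 1⟩
  {7,11}:  v_{7} + v_{11} = v_{2} + v_{5} + v_{6} + v_{8}  ⟹  sig = ⟨2 | 1 1 1 1⟩
  {9,11}:  v_{9} + v_{11} = v_{2} + v_{5} + v_{7} + v_{8}  ⟹  sig = ⟨2 | 1 1 1 1⟩
  {3,4}:  v_{3} + v_{4} = 2·v_{1} + v_{2} + 2·v_{5} + v_{8} + v_{9}  ⟹  sig = ⟨2 | 1 1 1 2 2⟩
  {3,6}:  v_{3} + v_{6} = v_{1} + v_{2} + v_{5} + 3·v_{7}  ⟹  sig = ⟨2 | 1 1 1 3⟩
  {0,3}:  v_{0} + v_{3} = 2·v_{1} + 2·v_{2} + v_{5} + 2·v_{7}  ⟹  sig = ⟨2 | 1 2 2 2⟩
  {3,10}:  v_{3} + v_{10} = 2·v_{1} + v_{2} + 2·v_{5} + 2·v_{7}  ⟹  sig = ⟨2 | 1 2 2 2⟩
  {4,9}:  v_{4} + v_{9} = 2·v_{1} + v_{2} + 2·v_{5} + 2·v_{8}  ⟹  sig = ⟨2 | 1 2 2 2⟩
  {3,8}:  v_{3} + v_{8} = 2·v_{9}  ⟹  sig = ⟨2 | 2⟩
  {6,9}:  v_{6} + v_{9} = 2·v_{7}  ⟹  sig = ⟨2 | 2⟩
  {0,5,8}:  v_{0} + v_{5} + v_{8} = 0  ⟹  sig = ⟨3 | 0⟩
  {2,4,6}:  v_{2} + v_{4} + v_{6} = 0  ⟹  sig = ⟨3 | 0⟩
  {0,4,5,6}:  v_{0} + v_{4} + v_{5} + v_{6} = v_{10}  ⟹  sig = ⟨4 | 1⟩
  {1,2,5,6,8}:  v_{1} + v_{2} + v_{5} + v_{6} + v_{8} = v_{7}  ⟹  sig = ⟨5 | 1⟩
  {1,2,5,7,8}:  v_{1} + v_{2} + v_{5} + v_{7} + v_{8} = v_{9}  ⟹  sig = ⟨5 | 1⟩
  {1,2,5,7,9}:  v_{1} + v_{2} + v_{5} + v_{7} + v_{9} = v_{3}  ⟹  sig = ⟨5 | 1⟩

Hence PRS(X_Σ) =
{ ⟨2 | 0⟩,  ⟨2 | 1 1⟩ ×2,  ⟨2 | 1 1 1⟩ ×5,  ⟨2 | 1 1 1 1⟩ ×3,  ⟨2 | 1 1 1 2 2⟩,  ⟨2 | 1 1 1 3⟩,  ⟨2 | 1 2 2 2⟩ ×3,  ⟨2 | 2⟩ ×2,  ⟨3 | 0⟩ ×2,  ⟨4 | 1⟩,  ⟨5 | 1⟩ ×3 }


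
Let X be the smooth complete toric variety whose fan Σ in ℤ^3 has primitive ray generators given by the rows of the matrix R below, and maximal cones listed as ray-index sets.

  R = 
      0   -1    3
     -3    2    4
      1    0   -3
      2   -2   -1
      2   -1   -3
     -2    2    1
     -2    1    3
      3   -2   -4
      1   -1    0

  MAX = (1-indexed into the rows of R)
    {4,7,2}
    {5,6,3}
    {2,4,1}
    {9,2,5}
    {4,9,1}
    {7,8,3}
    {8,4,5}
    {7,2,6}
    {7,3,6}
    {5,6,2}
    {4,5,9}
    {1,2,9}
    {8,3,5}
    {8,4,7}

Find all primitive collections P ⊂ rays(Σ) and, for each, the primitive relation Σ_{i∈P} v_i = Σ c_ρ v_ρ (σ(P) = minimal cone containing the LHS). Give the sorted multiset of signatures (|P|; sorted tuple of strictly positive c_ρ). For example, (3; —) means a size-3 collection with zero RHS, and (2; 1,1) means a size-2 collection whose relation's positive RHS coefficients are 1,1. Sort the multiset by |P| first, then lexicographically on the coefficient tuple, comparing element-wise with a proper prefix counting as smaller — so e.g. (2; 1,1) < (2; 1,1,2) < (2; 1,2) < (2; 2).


Σ has 17 primitive collections:

  • {2,8}:  v_{2} + v_{8} = 0 — sig = (2; —)
  • {4,6}:  v_{4} + v_{6} = 0 — sig = (2; —)
  • {5,7}:  v_{5} + v_{7} = 0 — sig = (2; —)
  • {1,3}:  v_{1} + v_{3} = v_{9} — sig = (2; 1)
  • {2,3}:  v_{2} + v_{3} = v_{6} — sig = (2; 1)
  • {3,4}:  v_{3} + v_{4} = v_{8} — sig = (2; 1)
  • {3,9}:  v_{3} + v_{9} = v_{5} — sig = (2; 1)
  • {6,8}:  v_{6} + v_{8} = v_{3} — sig = (2; 1)
  • {1,6}:  v_{1} + v_{6} = v_{2} + v_{9} — sig = (2; 1,1)
  • {1,8}:  v_{1} + v_{8} = v_{4} + v_{9} — sig = (2; 1,1)
  • {6,9}:  v_{6} + v_{9} = v_{2} + v_{5} — sig = (2; 1,1)
  • {7,9}:  v_{7} + v_{9} = v_{2} + v_{4} — sig = (2; 1,1)
  • {8,9}:  v_{8} + v_{9} = v_{4} + v_{5} — sig = (2; 1,1)
  • {1,5}:  v_{1} + v_{5} = 2·v_{9} — sig = (2; 2)
  • {1,7}:  v_{1} + v_{7} = 2·v_{2} + 2·v_{4} — sig = (2; 2,2)
  • {2,4,5}:  v_{2} + v_{4} + v_{5} = v_{9} — sig = (3; 1)
  • {2,4,9}:  v_{2} + v_{4} + v_{9} = v_{1} — sig = (3; 1)

so the primitive-relation signature multiset is
    |P|=2: 15 collections, coeffs (), (), (), (1), (1), (1), (1), (1), (1,1), (1,1), (1,1), (1,1), (1,1), (2), (2,2)
    |P|=3: 2 collections, coeffs (1), (1)


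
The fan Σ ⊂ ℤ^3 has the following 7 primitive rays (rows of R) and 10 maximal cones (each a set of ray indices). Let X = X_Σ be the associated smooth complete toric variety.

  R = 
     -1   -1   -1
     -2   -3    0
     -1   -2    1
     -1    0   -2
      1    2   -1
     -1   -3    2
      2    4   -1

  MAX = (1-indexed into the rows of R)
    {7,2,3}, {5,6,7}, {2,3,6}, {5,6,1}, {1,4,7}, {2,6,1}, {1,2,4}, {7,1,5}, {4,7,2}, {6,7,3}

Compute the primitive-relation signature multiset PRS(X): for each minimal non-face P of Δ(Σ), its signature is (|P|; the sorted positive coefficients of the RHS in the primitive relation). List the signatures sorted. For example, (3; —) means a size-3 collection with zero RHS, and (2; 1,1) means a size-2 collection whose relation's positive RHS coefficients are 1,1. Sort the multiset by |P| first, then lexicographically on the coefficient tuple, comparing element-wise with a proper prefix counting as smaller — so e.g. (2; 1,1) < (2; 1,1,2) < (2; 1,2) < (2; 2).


Minimal non-faces — 9 found among 7 rays, 10 max cones:

  {3,5}:  v_{3} + v_{5} = 0  ⟹  sig = (2; —)
  {1,3}:  v_{1} + v_{3} = v_{2}  ⟹  sig = (2; 1)
  {2,5}:  v_{2} + v_{5} = v_{1}  ⟹  sig = (2; 1)
  {4,6}:  v_{4} + v_{6} = v_{2}  ⟹  sig = (2; 1)
  {3,4}:  v_{3} + v_{4} = 2·v_{2} + v_{7}  ⟹  sig = (2; 1,2)
  {4,5}:  v_{4} + v_{5} = 2·v_{1} + v_{7}  ⟹  sig = (2; 1,2)
  {1,6,7}:  v_{1} + v_{6} + v_{7} = 0  ⟹  sig = (3; —)
  {1,2,7}:  v_{1} + v_{2} + v_{7} = v_{4}  ⟹  sig = (3; 1)
  {2,6,7}:  v_{2} + v_{6} + v_{7} = v_{3}  ⟹  sig = (3; 1)

so the primitive-relation signature multiset is
    |P|=2: 6 collections, coeffs (), (1), (1), (1), (1,2), (1,2)
    |P|=3: 3 collections, coeffs (), (1), (1)


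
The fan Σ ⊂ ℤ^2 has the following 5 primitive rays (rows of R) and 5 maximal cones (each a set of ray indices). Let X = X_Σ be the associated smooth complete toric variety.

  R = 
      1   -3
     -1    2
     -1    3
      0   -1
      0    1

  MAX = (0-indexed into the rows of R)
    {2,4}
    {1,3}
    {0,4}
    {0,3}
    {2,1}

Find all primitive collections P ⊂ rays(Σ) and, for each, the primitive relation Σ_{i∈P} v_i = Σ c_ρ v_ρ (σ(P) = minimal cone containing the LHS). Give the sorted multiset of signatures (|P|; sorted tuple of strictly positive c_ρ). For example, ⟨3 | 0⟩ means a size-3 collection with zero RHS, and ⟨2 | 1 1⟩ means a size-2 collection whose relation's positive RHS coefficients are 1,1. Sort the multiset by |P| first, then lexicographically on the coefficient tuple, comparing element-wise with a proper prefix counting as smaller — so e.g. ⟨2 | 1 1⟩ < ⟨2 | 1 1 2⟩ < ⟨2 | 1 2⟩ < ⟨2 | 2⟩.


5 collections generate NE(X_Σ); each relation:

  {0,2}:  v_{0} + v_{2} = 0  →  sig = ⟨2 | 0⟩
  {3,4}:  v_{3} + v_{4} = 0  →  sig = ⟨2 | 0⟩
  {0,1}:  v_{0} + v_{1} = v_{3}  →  sig = ⟨2 | 1⟩
  {1,4}:  v_{1} + v_{4} = v_{2}  →  sig = ⟨2 | 1⟩
  {2,3}:  v_{2} + v_{3} = v_{1}  →  sig = ⟨2 | 1⟩

Signatures (|P|; sorted positive RHS coefficients), sorted:
    |P|=2: 5 collections, coeffs (), (), (1), (1), (1)


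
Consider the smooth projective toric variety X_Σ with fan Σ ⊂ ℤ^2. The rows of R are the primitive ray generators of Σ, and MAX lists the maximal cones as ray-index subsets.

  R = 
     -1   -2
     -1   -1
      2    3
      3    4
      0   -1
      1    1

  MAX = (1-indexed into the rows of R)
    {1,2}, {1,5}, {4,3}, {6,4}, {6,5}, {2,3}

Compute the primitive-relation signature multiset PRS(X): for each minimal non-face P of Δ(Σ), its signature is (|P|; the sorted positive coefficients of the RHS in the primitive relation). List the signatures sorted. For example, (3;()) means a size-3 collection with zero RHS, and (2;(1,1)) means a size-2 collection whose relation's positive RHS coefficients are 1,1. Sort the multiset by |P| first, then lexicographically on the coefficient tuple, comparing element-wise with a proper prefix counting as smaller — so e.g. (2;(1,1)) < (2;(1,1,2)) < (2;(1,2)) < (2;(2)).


|primitive collections| = 9. Relations:

  {2,6}:  v_{2} + v_{6} = 0  so sig = (2;())
  {1,3}:  v_{1} + v_{3} = v_{6}  so sig = (2;(1))
  {1,6}:  v_{1} + v_{6} = v_{5}  so sig = (2;(1))
  {2,4}:  v_{2} + v_{4} = v_{3}  so sig = (2;(1))
  {2,5}:  v_{2} + v_{5} = v_{1}  so sig = (2;(1))
  {3,6}:  v_{3} + v_{6} = v_{4}  so sig = (2;(1))
  {1,4}:  v_{1} + v_{4} = 2·v_{6}  so sig = (2;(2))
  {3,5}:  v_{3} + v_{5} = 2·v_{6}  so sig = (2;(2))
  {4,5}:  v_{4} + v_{5} = 3·v_{6}  so sig = (2;(3))

Hence PRS(X_Σ) =
{ (2;()),  (2;(1)) ×5,  (2;(2)) ×2,  (2;(3)) }


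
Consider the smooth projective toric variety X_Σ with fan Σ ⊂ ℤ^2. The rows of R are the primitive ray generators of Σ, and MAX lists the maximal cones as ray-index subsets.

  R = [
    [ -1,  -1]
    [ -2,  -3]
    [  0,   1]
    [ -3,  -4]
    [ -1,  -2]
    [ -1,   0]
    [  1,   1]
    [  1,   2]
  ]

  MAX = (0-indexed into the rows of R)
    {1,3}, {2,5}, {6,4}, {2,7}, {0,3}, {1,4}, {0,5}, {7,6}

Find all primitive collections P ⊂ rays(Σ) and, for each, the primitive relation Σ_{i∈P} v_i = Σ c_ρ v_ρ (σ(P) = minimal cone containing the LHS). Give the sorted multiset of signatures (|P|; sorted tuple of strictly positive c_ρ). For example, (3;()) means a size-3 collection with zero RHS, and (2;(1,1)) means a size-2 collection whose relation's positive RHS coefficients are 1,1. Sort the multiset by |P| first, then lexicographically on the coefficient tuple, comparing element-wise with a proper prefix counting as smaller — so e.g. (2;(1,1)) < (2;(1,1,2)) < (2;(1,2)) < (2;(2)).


|primitive collections| = 20. Relations:

  {0,6}:  v_{0} + v_{6} = 0  →  sig = (2;())
  {4,7}:  v_{4} + v_{7} = 0  →  sig = (2;())
  {0,1}:  v_{0} + v_{1} = v_{3}  →  sig = (2;(1))
  {0,2}:  v_{0} + v_{2} = v_{5}  →  sig = (2;(1))
  {0,4}:  v_{0} + v_{4} = v_{1}  →  sig = (2;(1))
  {0,7}:  v_{0} + v_{7} = v_{2}  →  sig = (2;(1))
  {1,6}:  v_{1} + v_{6} = v_{4}  →  sig = (2;(1))
  {1,7}:  v_{1} + v_{7} = v_{0}  →  sig = (2;(1))
  {2,4}:  v_{2} + v_{4} = v_{0}  →  sig = (2;(1))
  {2,6}:  v_{2} + v_{6} = v_{7}  →  sig = (2;(1))
  {3,6}:  v_{3} + v_{6} = v_{1}  →  sig = (2;(1))
  {5,6}:  v_{5} + v_{6} = v_{2}  →  sig = (2;(1))
  {1,2}:  v_{1} + v_{2} = 2·v_{0}  →  sig = (2;(2))
  {3,4}:  v_{3} + v_{4} = 2·v_{1}  →  sig = (2;(2))
  {3,7}:  v_{3} + v_{7} = 2·v_{0}  →  sig = (2;(2))
  {4,5}:  v_{4} + v_{5} = 2·v_{0}  →  sig = (2;(2))
  {5,7}:  v_{5} + v_{7} = 2·v_{2}  →  sig = (2;(2))
  {1,5}:  v_{1} + v_{5} = 3·v_{0}  →  sig = (2;(3))
  {2,3}:  v_{2} + v_{3} = 3·v_{0}  →  sig = (2;(3))
  {3,5}:  v_{3} + v_{5} = 4·v_{0}  →  sig = (2;(4))

Hence PRS(X_Σ) =
{ (2;()) ×2,  (2;(1)) ×10,  (2;(2)) ×5,  (2;(3)) ×2,  (2;(4)) }
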